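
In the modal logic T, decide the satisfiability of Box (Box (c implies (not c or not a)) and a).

Satisfiable

1. Box (Box (c implies (not c or not a)) and a), 0
2. Box (c implies (not c or not a)) and a, 0
3. Box (c implies (not c or not a)), 0
4. a, 0
5. c implies (not c or not a), 0
6. not c or not a, 0
7. not c, 0
Accessibility: 0R0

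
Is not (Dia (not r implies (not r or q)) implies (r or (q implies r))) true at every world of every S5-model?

No, not valid

Tableau for the negation Dia (not r implies (not r or q)) implies (r or (q implies r)):
1. Dia (not r implies (not r or q)) implies (r or (q implies r)), w0
2. r or (q implies r), w0
3. q implies r, w0
4. r, w0
Accessibility: w0Rw0
The negation has an open branch (countermodel exists).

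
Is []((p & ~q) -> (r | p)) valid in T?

Valid in T

Tableau for the negation ~[]((p & ~q) -> (r | p)):
1. ~[]((p & ~q) -> (r | p)), w0
2. ~((p & ~q) -> (r | p)), w1   [~[]-rule on 1: fresh world w1, w0Rw1]
3. p & ~q, w1   [~->-rule on 2]
4. ~(r | p), w1   [~->-rule on 2]
5. p, w1   [&-rule on 3]
6. ~q, w1   [&-rule on 3]
7. ~r, w1   [~|-rule on 4]
8. ~p, w1   [~|-rule on 4]
Accessibility: w0Rw0, w0Rw1, w1Rw1
Branch closes: p and ~p both at w1.
Every branch of the negation's tableau closes; the branch above is one of them.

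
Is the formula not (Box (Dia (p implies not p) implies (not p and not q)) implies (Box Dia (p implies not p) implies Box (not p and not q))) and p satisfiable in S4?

1. not (Box (Dia (p implies not p) implies (not p and not q)) implies (Box Dia (p implies not p) implies Box (not p and not q))) and p, u
2. not (Box (Dia (p implies not p) implies (not p and not q)) implies (Box Dia (p implies not p) implies Box (not p and not q))), u
3. p, u
4. Box (Dia (p implies not p) implies (not p and not q)), u
5. not (Box Dia (p implies not p) implies Box (not p and not q)), u
6. Box Dia (p implies not p), u
7. not Box (not p and not q), u
8. Dia (p implies not p) implies (not p and not q), u
9. Dia (p implies not p), u
10. not Dia (p implies not p), u
11. not (p implies not p), u
12. not (not p and not q), v
13. Dia (p implies not p) implies (not p and not q), v
14. Dia (p implies not p), v
15. not (p implies not p), v
16. p, v
17. q, v
18. not Dia (p implies not p), v
19. p implies not p, w
20. Dia (p implies not p) implies (not p and not q), w
21. Dia (p implies not p), w
22. not (p implies not p), w
23. p, w
24. not p, w
Accessibility: uRu, uRv, uRw, vRv, wRw
Branch closes: p and not p both at w.
All branches of the tableau close; one closing branch shown above.

No, unsatisfiable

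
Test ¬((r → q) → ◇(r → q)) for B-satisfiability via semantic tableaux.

1. ¬((r → q) → ◇(r → q)), 0
2. r → q, 0
3. ¬◇(r → q), 0
4. ¬(r → q), 0
5. r, 0
6. ¬q, 0
7. q, 0
Accessibility: 0R0
Branch closes: q and ¬q both at 0.
All branches of the tableau close; one closing branch shown above.

Unsatisfiable (every branch closes)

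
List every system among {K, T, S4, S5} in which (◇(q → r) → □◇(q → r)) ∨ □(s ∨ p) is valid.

S4-tableau for the negation ¬((◇(q → r) → □◇(q → r)) ∨ □(s ∨ p)):
1. ¬((◇(q → r) → □◇(q → r)) ∨ □(s ∨ p)), w0
2. ¬(◇(q → r) → □◇(q → r)), w0
3. ¬□(s ∨ p), w0
4. ◇(q → r), w0
5. ¬□◇(q → r), w0
6. ¬(s ∨ p), w1
7. ¬s, w1
8. ¬p, w1
9. q → r, w2
10. r, w2
11. ¬◇(q → r), w3
12. ¬(q → r), w3
13. q, w3
14. ¬r, w3
Accessibility: w0Rw0, w0Rw1, w0Rw2, w0Rw3, w1Rw1, w2Rw2, w3Rw3
Complete open branch: countermodel on an S4-frame, so not valid in S4, nor in K, T (the same frame is also a K-frame and a T-frame).
S5-tableau for the negation ¬((◇(q → r) → □◇(q → r)) ∨ □(s ∨ p)):
1. ¬((◇(q → r) → □◇(q → r)) ∨ □(s ∨ p)), w0
2. ¬(◇(q → r) → □◇(q → r)), w0
3. ¬□(s ∨ p), w0
4. ◇(q → r), w0
5. ¬□◇(q → r), w0
6. ¬(s ∨ p), w1
7. ¬s, w1
8. ¬p, w1
9. q → r, w2
10. r, w2
11. ¬◇(q → r), w3
12. ¬(q → r), w0
13. q, w0
14. ¬r, w0
15. ¬(q → r), w1
16. q, w1
17. ¬r, w1
18. ¬(q → r), w2
19. q, w2
20. ¬r, w2
Accessibility: w0Rw0, w0Rw1, w0Rw2, w0Rw3, w1Rw0, w1Rw1, w1Rw2, w1Rw3, w2Rw0, w2Rw1, w2Rw2, w2Rw3, w3Rw0, w3Rw1, w3Rw2, w3Rw3
Branch closes: r and ¬r both at w2.
Every branch closes (one shown): valid in S5.

S5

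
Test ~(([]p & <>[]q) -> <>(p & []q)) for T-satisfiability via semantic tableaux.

Unsatisfiable (every branch closes)

1. ~(([]p & <>[]q) -> <>(p & []q)), w0
2. []p & <>[]q, w0   [~->-rule on 1]
3. ~<>(p & []q), w0   [~->-rule on 1]
4. []p, w0   [&-rule on 2]
5. <>[]q, w0   [&-rule on 2]
6. ~(p & []q), w0   [~<>-rule on 3 via w0Rw0]
7. p, w0   [[]-rule on 4 via w0Rw0]
8. ~[]q, w0   [~&-rule on 6 (branches; this branch)]
9. []q, w1   [<>-rule on 5: fresh world w1, w0Rw1]
10. ~(p & []q), w1   [~<>-rule on 3 via w0Rw1]
11. p, w1   [[]-rule on 4 via w0Rw1]
12. q, w1   [[]-rule on 9 via w1Rw1]
13. ~[]q, w1   [~&-rule on 10 (branches; this branch)]
14. ~q, w2   [~[]-rule on 8: fresh world w2, w0Rw2]
15. ~(p & []q), w2   [~<>-rule on 3 via w0Rw2]
16. p, w2   [[]-rule on 4 via w0Rw2]
17. ~[]q, w2   [~&-rule on 15 (branches; this branch)]
18. ~q, w3   [~[]-rule on 13: fresh world w3, w1Rw3]
19. q, w3   [[]-rule on 9 via w1Rw3]
Accessibility: w0Rw0, w0Rw1, w0Rw2, w1Rw1, w1Rw3, w2Rw2, w3Rw3
Branch closes: q and ~q both at w3.
(One branch shown.) All branches close.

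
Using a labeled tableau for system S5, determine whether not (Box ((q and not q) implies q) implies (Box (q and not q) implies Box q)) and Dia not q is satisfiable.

1. not (Box ((q and not q) implies q) implies (Box (q and not q) implies Box q)) and Dia not q, w0
2. not (Box ((q and not q) implies q) implies (Box (q and not q) implies Box q)), w0
3. Dia not q, w0
4. Box ((q and not q) implies q), w0
5. not (Box (q and not q) implies Box q), w0
6. Box (q and not q), w0
7. not Box q, w0
8. (q and not q) implies q, w0
9. q and not q, w0
10. q, w0
11. not q, w0
Accessibility: w0Rw0
Branch closes: q and not q both at w0.
(One branch shown.) All branches close.

Unsatisfiable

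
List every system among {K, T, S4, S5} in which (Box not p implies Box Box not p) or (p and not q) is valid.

S4-tableau for the negation not ((Box not p implies Box Box not p) or (p and not q)):
1. not ((Box not p implies Box Box not p) or (p and not q)), w0
2. not (Box not p implies Box Box not p), w0
3. not (p and not q), w0
4. Box not p, w0
5. not Box Box not p, w0
6. not p, w0
7. q, w0
8. not Box not p, w1
9. not p, w1
10. p, w2
11. not p, w2
Accessibility: w0Rw0, w0Rw1, w0Rw2, w1Rw1, w1Rw2, w2Rw2
Branch closes: p and not p both at w2.
Every branch closes (one shown): valid in S4, hence also in S5 (every theorem of S4 is a theorem of S5).
T-tableau for the negation not ((Box not p implies Box Box not p) or (p and not q)):
1. not ((Box not p implies Box Box not p) or (p and not q)), w0
2. not (Box not p implies Box Box not p), w0
3. not (p and not q), w0
4. Box not p, w0
5. not Box Box not p, w0
6. not p, w0
7. q, w0
8. not Box not p, w1
9. not p, w1
10. p, w2
Accessibility: w0Rw0, w0Rw1, w1Rw1, w1Rw2, w2Rw2
Complete open branch: countermodel on a T-frame, so not valid in T, nor in K (the same frame is also a K-frame).

S4, S5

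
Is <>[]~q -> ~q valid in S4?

No, not valid

Tableau for the negation ~(<>[]~q -> ~q):
1. ~(<>[]~q -> ~q), u
2. <>[]~q, u
3. q, u
4. []~q, v
5. ~q, v
Accessibility: uRu, uRv, vRv
The negation has an open branch (countermodel exists).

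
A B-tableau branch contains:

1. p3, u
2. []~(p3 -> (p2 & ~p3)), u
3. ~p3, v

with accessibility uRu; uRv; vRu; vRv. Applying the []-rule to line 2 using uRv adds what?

~(p3 -> (p2 & ~p3)), v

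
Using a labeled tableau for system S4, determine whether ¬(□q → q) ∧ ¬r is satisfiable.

Unsatisfiable

1. ¬(□q → q) ∧ ¬r, u
2. ¬(□q → q), u   [∧-rule on 1]
3. ¬r, u   [∧-rule on 1]
4. □q, u   [¬→-rule on 2]
5. ¬q, u   [¬→-rule on 2]
6. q, u   [□-rule on 4 via uRu]
Accessibility: uRu
Branch closes: q and ¬q both at u.
All branches of the tableau close; one closing branch shown above.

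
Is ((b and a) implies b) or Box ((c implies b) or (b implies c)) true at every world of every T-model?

Tableau for the negation not (((b and a) implies b) or Box ((c implies b) or (b implies c))):
1. not (((b and a) implies b) or Box ((c implies b) or (b implies c))), 0
2. not ((b and a) implies b), 0   [neg-or-rule on 1]
3. not Box ((c implies b) or (b implies c)), 0   [neg-or-rule on 1]
4. b and a, 0   [neg-implies-rule on 2]
5. not b, 0   [neg-implies-rule on 2]
6. b, 0   [and-rule on 4]
7. a, 0   [and-rule on 4]
Accessibility: 0R0
Branch closes: b and not b both at 0.
All branches of the negation close; one closing branch shown above.

Valid in T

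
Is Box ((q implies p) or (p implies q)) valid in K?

Tableau for the negation not Box ((q implies p) or (p implies q)):
1. not Box ((q implies p) or (p implies q)), u
2. not ((q implies p) or (p implies q)), v   [neg-Box-rule on 1: fresh world v, uRv]
3. not (q implies p), v   [neg-or-rule on 2]
4. not (p implies q), v   [neg-or-rule on 2]
5. q, v   [neg-implies-rule on 3]
6. not p, v   [neg-implies-rule on 3]
7. p, v   [neg-implies-rule on 4]
8. not q, v   [neg-implies-rule on 4]
Accessibility: uRv
Branch closes: p and not p both at v.
All branches of the negation close; one closing branch shown above.

Valid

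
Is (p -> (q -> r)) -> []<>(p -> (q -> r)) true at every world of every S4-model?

Invalid (countermodel exists)

Tableau for the negation ~((p -> (q -> r)) -> []<>(p -> (q -> r))):
1. ~((p -> (q -> r)) -> []<>(p -> (q -> r))), u
2. p -> (q -> r), u
3. ~[]<>(p -> (q -> r)), u
4. q -> r, u
5. r, u
6. ~<>(p -> (q -> r)), v
7. ~(p -> (q -> r)), v
8. p, v
9. ~(q -> r), v
10. q, v
11. ~r, v
Accessibility: uRu, uRv, vRv
The negation has an open branch (countermodel exists).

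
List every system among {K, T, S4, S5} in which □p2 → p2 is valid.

T-tableau for the negation ¬(□p2 → p2):
1. ¬(□p2 → p2), 0
2. □p2, 0
3. ¬p2, 0
4. p2, 0
Accessibility: 0R0
Branch closes: p2 and ¬p2 both at 0.
Every branch closes (one shown): valid in T, hence also in S4, S5 (every theorem of T is a theorem of S4 and S5).
K-tableau for the negation ¬(□p2 → p2):
1. ¬(□p2 → p2), 0
2. □p2, 0
3. ¬p2, 0
Complete open branch: countermodel on a K-frame, so not valid in K.

T, S4, S5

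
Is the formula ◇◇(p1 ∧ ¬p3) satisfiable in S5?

Satisfiable

1. ◇◇(p1 ∧ ¬p3), 0
2. ◇(p1 ∧ ¬p3), 1
3. p1 ∧ ¬p3, 2
4. p1, 2
5. ¬p3, 2
Accessibility: 0R0, 0R1, 0R2, 1R0, 1R1, 1R2, 2R0, 2R1, 2R2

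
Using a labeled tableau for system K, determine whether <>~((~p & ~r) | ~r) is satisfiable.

Yes, satisfiable

1. <>~((~p & ~r) | ~r), u
2. ~((~p & ~r) | ~r), v
3. ~(~p & ~r), v
4. r, v
Accessibility: uRv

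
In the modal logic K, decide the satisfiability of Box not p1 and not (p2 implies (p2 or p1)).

1. Box not p1 and not (p2 implies (p2 or p1)), 0
2. Box not p1, 0   [and-rule on 1]
3. not (p2 implies (p2 or p1)), 0   [and-rule on 1]
4. p2, 0   [neg-implies-rule on 3]
5. not (p2 or p1), 0   [neg-implies-rule on 3]
6. not p2, 0   [neg-or-rule on 5]
7. not p1, 0   [neg-or-rule on 5]
Branch closes: p2 and not p2 both at 0.
All branches of the tableau close; one closing branch shown above.

No, unsatisfiable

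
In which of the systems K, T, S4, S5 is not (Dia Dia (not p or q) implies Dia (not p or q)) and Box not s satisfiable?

S4-tableau for the formula:
1. not (Dia Dia (not p or q) implies Dia (not p or q)) and Box not s, u
2. not (Dia Dia (not p or q) implies Dia (not p or q)), u
3. Box not s, u
4. Dia Dia (not p or q), u
5. not Dia (not p or q), u
6. not s, u
7. not (not p or q), u
8. p, u
9. not q, u
10. Dia (not p or q), v
11. not s, v
12. not (not p or q), v
13. p, v
14. not q, v
15. not p or q, w
16. not s, w
17. not (not p or q), w
18. p, w
19. not q, w
20. q, w
Accessibility: uRu, uRv, uRw, vRv, vRw, wRw
Branch closes: q and not q both at w.
Every branch closes (one shown): unsatisfiable in S4, hence also in S5 (every S5-frame is an S4-frame).
T-tableau for the formula:
1. not (Dia Dia (not p or q) implies Dia (not p or q)) and Box not s, u
2. not (Dia Dia (not p or q) implies Dia (not p or q)), u
3. Box not s, u
4. Dia Dia (not p or q), u
5. not Dia (not p or q), u
6. not s, u
7. not (not p or q), u
8. p, u
9. not q, u
10. Dia (not p or q), v
11. not s, v
12. not (not p or q), v
13. p, v
14. not q, v
15. not p or q, w
16. q, w
Accessibility: uRu, uRv, vRv, vRw, wRw
Complete open branch: satisfiable in T, hence also in K (this T-model is also a K-model).

K, T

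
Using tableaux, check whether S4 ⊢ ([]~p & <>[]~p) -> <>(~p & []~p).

Valid

Tableau for the negation ~(([]~p & <>[]~p) -> <>(~p & []~p)):
1. ~(([]~p & <>[]~p) -> <>(~p & []~p)), w0
2. []~p & <>[]~p, w0
3. ~<>(~p & []~p), w0
4. []~p, w0
5. <>[]~p, w0
6. ~(~p & []~p), w0
7. ~p, w0
8. ~[]~p, w0
9. []~p, w1
10. ~(~p & []~p), w1
11. ~p, w1
12. ~[]~p, w1
13. p, w2
14. ~(~p & []~p), w2
15. ~p, w2
Accessibility: w0Rw0, w0Rw1, w0Rw2, w1Rw1, w2Rw2
Branch closes: p and ~p both at w2.
All branches of the negation close; one closing branch shown above.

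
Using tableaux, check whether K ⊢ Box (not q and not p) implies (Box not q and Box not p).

Tableau for the negation not (Box (not q and not p) implies (Box not q and Box not p)):
1. not (Box (not q and not p) implies (Box not q and Box not p)), 0
2. Box (not q and not p), 0
3. not (Box not q and Box not p), 0
4. not Box not p, 0
5. p, 1
6. not q and not p, 1
7. not q, 1
8. not p, 1
Accessibility: 0R1
Branch closes: p and not p both at 1.
All branches of the negation close; one closing branch shown above.

Valid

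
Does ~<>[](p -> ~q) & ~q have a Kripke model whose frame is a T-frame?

Yes, satisfiable

1. ~<>[](p -> ~q) & ~q, 0
2. ~<>[](p -> ~q), 0
3. ~q, 0
4. ~[](p -> ~q), 0
5. ~(p -> ~q), 1
6. p, 1
7. q, 1
8. ~[](p -> ~q), 1
9. ~(p -> ~q), 2
10. p, 2
11. q, 2
Accessibility: 0R0, 0R1, 1R1, 1R2, 2R2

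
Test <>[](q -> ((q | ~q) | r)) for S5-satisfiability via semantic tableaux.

1. <>[](q -> ((q | ~q) | r)), 0
2. [](q -> ((q | ~q) | r)), 1   [<>-rule on 1: fresh world 1, 0R1]
3. q -> ((q | ~q) | r), 0   [[]-rule on 2 via 1R0]
4. q -> ((q | ~q) | r), 1   [[]-rule on 2 via 1R1]
5. (q | ~q) | r, 0   [->-rule on 3 (branches; this branch)]
6. (q | ~q) | r, 1   [->-rule on 4 (branches; this branch)]
7. r, 0   [|-rule on 5 (branches; this branch)]
8. r, 1   [|-rule on 6 (branches; this branch)]
Accessibility: 0R0, 0R1, 1R0, 1R1

Satisfiable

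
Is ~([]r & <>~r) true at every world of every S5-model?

Valid

Tableau for the negation []r & <>~r:
1. []r & <>~r, u
2. []r, u
3. <>~r, u
4. r, u
5. ~r, v
6. r, v
Accessibility: uRu, uRv, vRu, vRv
Branch closes: r and ~r both at v.
Every branch of the negation's tableau closes; the branch above is one of them.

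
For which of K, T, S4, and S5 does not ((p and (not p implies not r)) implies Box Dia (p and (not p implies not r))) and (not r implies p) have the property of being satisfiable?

K, T, S4

S4-tableau for the formula:
1. not ((p and (not p implies not r)) implies Box Dia (p and (not p implies not r))) and (not r implies p), 0
2. not ((p and (not p implies not r)) implies Box Dia (p and (not p implies not r))), 0
3. not r implies p, 0
4. p and (not p implies not r), 0
5. not Box Dia (p and (not p implies not r)), 0
6. p, 0
7. not p implies not r, 0
8. not r, 0
9. not Dia (p and (not p implies not r)), 1
10. not (p and (not p implies not r)), 1
11. not (not p implies not r), 1
12. not p, 1
13. r, 1
Accessibility: 0R0, 0R1, 1R1
Complete open branch: satisfiable in S4, hence also in K, T (this S4-model is also a K-model and a T-model).
S5-tableau for the formula:
1. not ((p and (not p implies not r)) implies Box Dia (p and (not p implies not r))) and (not r implies p), 0
2. not ((p and (not p implies not r)) implies Box Dia (p and (not p implies not r))), 0
3. not r implies p, 0
4. p and (not p implies not r), 0
5. not Box Dia (p and (not p implies not r)), 0
6. p, 0
7. not p implies not r, 0
8. not r, 0
9. not Dia (p and (not p implies not r)), 1
10. not (p and (not p implies not r)), 0
11. not (p and (not p implies not r)), 1
12. not (not p implies not r), 0
13. not p, 0
14. r, 0
Accessibility: 0R0, 0R1, 1R0, 1R1
Branch closes: p and not p both at 0.
Every branch closes (one shown): unsatisfiable in S5.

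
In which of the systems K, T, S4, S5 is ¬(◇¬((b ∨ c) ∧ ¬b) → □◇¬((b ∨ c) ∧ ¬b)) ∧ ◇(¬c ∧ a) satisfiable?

S4-tableau for the formula:
1. ¬(◇¬((b ∨ c) ∧ ¬b) → □◇¬((b ∨ c) ∧ ¬b)) ∧ ◇(¬c ∧ a), u
2. ¬(◇¬((b ∨ c) ∧ ¬b) → □◇¬((b ∨ c) ∧ ¬b)), u
3. ◇(¬c ∧ a), u
4. ◇¬((b ∨ c) ∧ ¬b), u
5. ¬□◇¬((b ∨ c) ∧ ¬b), u
6. ¬c ∧ a, v
7. ¬c, v
8. a, v
9. ¬((b ∨ c) ∧ ¬b), w
10. b, w
11. ¬◇¬((b ∨ c) ∧ ¬b), x
12. (b ∨ c) ∧ ¬b, x
13. b ∨ c, x
14. ¬b, x
15. c, x
Accessibility: uRu, uRv, uRw, uRx, vRv, wRw, xRx
Complete open branch: satisfiable in S4, hence also in K, T (this S4-model is also a K-model and a T-model).
S5-tableau for the formula:
1. ¬(◇¬((b ∨ c) ∧ ¬b) → □◇¬((b ∨ c) ∧ ¬b)) ∧ ◇(¬c ∧ a), u
2. ¬(◇¬((b ∨ c) ∧ ¬b) → □◇¬((b ∨ c) ∧ ¬b)), u
3. ◇(¬c ∧ a), u
4. ◇¬((b ∨ c) ∧ ¬b), u
5. ¬□◇¬((b ∨ c) ∧ ¬b), u
6. ¬c ∧ a, v
7. ¬c, v
8. a, v
9. ¬((b ∨ c) ∧ ¬b), w
10. ¬(b ∨ c), w
11. ¬b, w
12. ¬c, w
13. ¬◇¬((b ∨ c) ∧ ¬b), x
14. (b ∨ c) ∧ ¬b, u
15. b ∨ c, u
16. ¬b, u
17. (b ∨ c) ∧ ¬b, v
18. b ∨ c, v
19. ¬b, v
20. (b ∨ c) ∧ ¬b, w
21. b ∨ c, w
22. (b ∨ c) ∧ ¬b, x
23. b ∨ c, x
24. ¬b, x
25. c, u
26. c, v
Accessibility: uRu, uRv, uRw, uRx, vRu, vRv, vRw, vRx, wRu, wRv, wRw, wRx, xRu, xRv, xRw, xRx
Branch closes: c and ¬c both at v.
Every branch closes (one shown): unsatisfiable in S5.

K, T, S4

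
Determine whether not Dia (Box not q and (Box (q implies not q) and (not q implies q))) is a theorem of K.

Tableau for the negation Dia (Box not q and (Box (q implies not q) and (not q implies q))):
1. Dia (Box not q and (Box (q implies not q) and (not q implies q))), 0
2. Box not q and (Box (q implies not q) and (not q implies q)), 1   [Dia-rule on 1: fresh world 1, 0R1]
3. Box not q, 1   [and-rule on 2]
4. Box (q implies not q) and (not q implies q), 1   [and-rule on 2]
5. Box (q implies not q), 1   [and-rule on 4]
6. not q implies q, 1   [and-rule on 4]
7. q, 1   [implies-rule on 6 (branches; this branch)]
Accessibility: 0R1
The negation has an open branch (countermodel exists).

Not valid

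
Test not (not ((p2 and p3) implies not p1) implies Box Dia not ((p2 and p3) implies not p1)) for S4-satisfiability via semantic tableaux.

Yes, satisfiable

1. not (not ((p2 and p3) implies not p1) implies Box Dia not ((p2 and p3) implies not p1)), 0
2. not ((p2 and p3) implies not p1), 0
3. not Box Dia not ((p2 and p3) implies not p1), 0
4. p2 and p3, 0
5. p1, 0
6. p2, 0
7. p3, 0
8. not Dia not ((p2 and p3) implies not p1), 1
9. (p2 and p3) implies not p1, 1
10. not p1, 1
Accessibility: 0R0, 0R1, 1R1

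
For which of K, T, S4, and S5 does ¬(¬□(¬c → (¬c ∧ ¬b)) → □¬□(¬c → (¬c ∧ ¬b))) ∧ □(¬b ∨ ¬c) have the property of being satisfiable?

S4-tableau for the formula:
1. ¬(¬□(¬c → (¬c ∧ ¬b)) → □¬□(¬c → (¬c ∧ ¬b))) ∧ □(¬b ∨ ¬c), u
2. ¬(¬□(¬c → (¬c ∧ ¬b)) → □¬□(¬c → (¬c ∧ ¬b))), u
3. □(¬b ∨ ¬c), u
4. ¬□(¬c → (¬c ∧ ¬b)), u
5. ¬□¬□(¬c → (¬c ∧ ¬b)), u
6. ¬b ∨ ¬c, u
7. ¬c, u
8. ¬(¬c → (¬c ∧ ¬b)), v
9. ¬c, v
10. ¬(¬c ∧ ¬b), v
11. ¬b ∨ ¬c, v
12. b, v
13. □(¬c → (¬c ∧ ¬b)), w
14. ¬b ∨ ¬c, w
15. ¬c → (¬c ∧ ¬b), w
16. ¬c, w
17. ¬c ∧ ¬b, w
18. ¬b, w
Accessibility: uRu, uRv, uRw, vRv, wRw
Complete open branch: satisfiable in S4, hence also in K, T (this S4-model is also a K-model and a T-model).
S5-tableau for the formula:
1. ¬(¬□(¬c → (¬c ∧ ¬b)) → □¬□(¬c → (¬c ∧ ¬b))) ∧ □(¬b ∨ ¬c), u
2. ¬(¬□(¬c → (¬c ∧ ¬b)) → □¬□(¬c → (¬c ∧ ¬b))), u
3. □(¬b ∨ ¬c), u
4. ¬□(¬c → (¬c ∧ ¬b)), u
5. ¬□¬□(¬c → (¬c ∧ ¬b)), u
6. ¬b ∨ ¬c, u
7. ¬c, u
8. ¬(¬c → (¬c ∧ ¬b)), v
9. ¬c, v
10. ¬(¬c ∧ ¬b), v
11. ¬b ∨ ¬c, v
12. b, v
13. □(¬c → (¬c ∧ ¬b)), w
14. ¬b ∨ ¬c, w
15. ¬c → (¬c ∧ ¬b), u
16. ¬c → (¬c ∧ ¬b), v
17. ¬c → (¬c ∧ ¬b), w
18. ¬c, w
19. ¬c ∧ ¬b, u
20. ¬b, u
21. ¬c ∧ ¬b, v
22. ¬b, v
Accessibility: uRu, uRv, uRw, vRu, vRv, vRw, wRu, wRv, wRw
Branch closes: b and ¬b both at v.
Every branch closes (one shown): unsatisfiable in S5.

K, T, S4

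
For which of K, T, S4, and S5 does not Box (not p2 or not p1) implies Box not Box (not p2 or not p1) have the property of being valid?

S4-tableau for the negation not (not Box (not p2 or not p1) implies Box not Box (not p2 or not p1)):
1. not (not Box (not p2 or not p1) implies Box not Box (not p2 or not p1)), u
2. not Box (not p2 or not p1), u   [neg-implies-rule on 1]
3. not Box not Box (not p2 or not p1), u   [neg-implies-rule on 1]
4. not (not p2 or not p1), v   [neg-Box-rule on 2: fresh world v, uRv]
5. p2, v   [neg-or-rule on 4]
6. p1, v   [neg-or-rule on 4]
7. Box (not p2 or not p1), w   [neg-Box-rule on 3: fresh world w, uRw]
8. not p2 or not p1, w   [Box-rule on 7 via wRw]
9. not p1, w   [or-rule on 8 (branches; this branch)]
Accessibility: uRu, uRv, uRw, vRv, wRw
Complete open branch: countermodel on an S4-frame, so not valid in S4, nor in K, T (the same frame is also a K-frame and a T-frame).
S5-tableau for the negation not (not Box (not p2 or not p1) implies Box not Box (not p2 or not p1)):
1. not (not Box (not p2 or not p1) implies Box not Box (not p2 or not p1)), u
2. not Box (not p2 or not p1), u   [neg-implies-rule on 1]
3. not Box not Box (not p2 or not p1), u   [neg-implies-rule on 1]
4. not (not p2 or not p1), v   [neg-Box-rule on 2: fresh world v, uRv]
5. p2, v   [neg-or-rule on 4]
6. p1, v   [neg-or-rule on 4]
7. Box (not p2 or not p1), w   [neg-Box-rule on 3: fresh world w, uRw]
8. not p2 or not p1, u   [Box-rule on 7 via wRu]
9. not p2 or not p1, v   [Box-rule on 7 via wRv]
10. not p2 or not p1, w   [Box-rule on 7 via wRw]
11. not p1, u   [or-rule on 8 (branches; this branch)]
12. not p1, v   [or-rule on 9 (branches; this branch)]
Accessibility: uRu, uRv, uRw, vRu, vRv, vRw, wRu, wRv, wRw
Branch closes: p1 and not p1 both at v.
Every branch closes (one shown): valid in S5.

S5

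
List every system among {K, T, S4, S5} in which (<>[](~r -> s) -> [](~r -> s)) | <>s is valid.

S5

S4-tableau for the negation ~((<>[](~r -> s) -> [](~r -> s)) | <>s):
1. ~((<>[](~r -> s) -> [](~r -> s)) | <>s), w0
2. ~(<>[](~r -> s) -> [](~r -> s)), w0
3. ~<>s, w0
4. <>[](~r -> s), w0
5. ~[](~r -> s), w0
6. ~s, w0
7. [](~r -> s), w1
8. ~s, w1
9. ~r -> s, w1
10. r, w1
11. ~(~r -> s), w2
12. ~r, w2
13. ~s, w2
Accessibility: w0Rw0, w0Rw1, w0Rw2, w1Rw1, w2Rw2
Complete open branch: countermodel on an S4-frame, so not valid in S4, nor in K, T (the same frame is also a K-frame and a T-frame).
S5-tableau for the negation ~((<>[](~r -> s) -> [](~r -> s)) | <>s):
1. ~((<>[](~r -> s) -> [](~r -> s)) | <>s), w0
2. ~(<>[](~r -> s) -> [](~r -> s)), w0
3. ~<>s, w0
4. <>[](~r -> s), w0
5. ~[](~r -> s), w0
6. ~s, w0
7. [](~r -> s), w1
8. ~s, w1
9. ~r -> s, w0
10. ~r -> s, w1
11. r, w0
12. r, w1
13. ~(~r -> s), w2
14. ~r, w2
15. ~s, w2
16. ~r -> s, w2
17. s, w2
Accessibility: w0Rw0, w0Rw1, w0Rw2, w1Rw0, w1Rw1, w1Rw2, w2Rw0, w2Rw1, w2Rw2
Branch closes: s and ~s both at w2.
Every branch closes (one shown): valid in S5.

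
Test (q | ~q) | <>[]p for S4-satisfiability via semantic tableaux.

Satisfiable

1. (q | ~q) | <>[]p, u
2. <>[]p, u
3. []p, v
4. p, v
Accessibility: uRu, uRv, vRv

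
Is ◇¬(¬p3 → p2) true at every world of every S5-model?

Tableau for the negation ¬◇¬(¬p3 → p2):
1. ¬◇¬(¬p3 → p2), u
2. ¬p3 → p2, u
3. p2, u
Accessibility: uRu
The negation has an open branch (countermodel exists).

Invalid (countermodel exists)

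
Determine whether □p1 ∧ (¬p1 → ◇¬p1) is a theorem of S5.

Tableau for the negation ¬(□p1 ∧ (¬p1 → ◇¬p1)):
1. ¬(□p1 ∧ (¬p1 → ◇¬p1)), u
2. ¬□p1, u
3. ¬p1, v
Accessibility: uRu, uRv, vRu, vRv
The negation has an open branch (countermodel exists).

Not valid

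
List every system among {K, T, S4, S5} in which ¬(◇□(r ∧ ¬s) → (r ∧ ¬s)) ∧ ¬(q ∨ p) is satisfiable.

K, T, S4

S4-tableau for the formula:
1. ¬(◇□(r ∧ ¬s) → (r ∧ ¬s)) ∧ ¬(q ∨ p), 0
2. ¬(◇□(r ∧ ¬s) → (r ∧ ¬s)), 0   [∧-rule on 1]
3. ¬(q ∨ p), 0   [∧-rule on 1]
4. ◇□(r ∧ ¬s), 0   [¬→-rule on 2]
5. ¬(r ∧ ¬s), 0   [¬→-rule on 2]
6. ¬q, 0   [¬∨-rule on 3]
7. ¬p, 0   [¬∨-rule on 3]
8. s, 0   [¬∧-rule on 5 (branches; this branch)]
9. □(r ∧ ¬s), 1   [◇-rule on 4: fresh world 1, 0R1]
10. r ∧ ¬s, 1   [□-rule on 9 via 1R1]
11. r, 1   [∧-rule on 10]
12. ¬s, 1   [∧-rule on 10]
Accessibility: 0R0, 0R1, 1R1
Complete open branch: satisfiable in S4, hence also in K, T (this S4-model is also a K-model and a T-model).
S5-tableau for the formula:
1. ¬(◇□(r ∧ ¬s) → (r ∧ ¬s)) ∧ ¬(q ∨ p), 0
2. ¬(◇□(r ∧ ¬s) → (r ∧ ¬s)), 0   [∧-rule on 1]
3. ¬(q ∨ p), 0   [∧-rule on 1]
4. ◇□(r ∧ ¬s), 0   [¬→-rule on 2]
5. ¬(r ∧ ¬s), 0   [¬→-rule on 2]
6. ¬q, 0   [¬∨-rule on 3]
7. ¬p, 0   [¬∨-rule on 3]
8. s, 0   [¬∧-rule on 5 (branches; this branch)]
9. □(r ∧ ¬s), 1   [◇-rule on 4: fresh world 1, 0R1]
10. r ∧ ¬s, 0   [□-rule on 9 via 1R0]
11. r, 0   [∧-rule on 10]
12. ¬s, 0   [∧-rule on 10]
Accessibility: 0R0, 0R1, 1R0, 1R1
Branch closes: s and ¬s both at 0.
Every branch closes (one shown): unsatisfiable in S5.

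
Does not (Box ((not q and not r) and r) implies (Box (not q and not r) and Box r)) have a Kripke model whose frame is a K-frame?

Unsatisfiable (every branch closes)

1. not (Box ((not q and not r) and r) implies (Box (not q and not r) and Box r)), 0
2. Box ((not q and not r) and r), 0
3. not (Box (not q and not r) and Box r), 0
4. not Box (not q and not r), 0
5. not (not q and not r), 1
6. (not q and not r) and r, 1
7. not q and not r, 1
8. r, 1
9. not q, 1
10. not r, 1
Accessibility: 0R1
Branch closes: r and not r both at 1.
All branches of the tableau close; one closing branch shown above.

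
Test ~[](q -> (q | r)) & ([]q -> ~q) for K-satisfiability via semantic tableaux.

1. ~[](q -> (q | r)) & ([]q -> ~q), u
2. ~[](q -> (q | r)), u
3. []q -> ~q, u
4. ~q, u
5. ~(q -> (q | r)), v
6. q, v
7. ~(q | r), v
8. ~q, v
9. ~r, v
Accessibility: uRv
Branch closes: q and ~q both at v.
Every branch closes; the branch above is one of them.

Unsatisfiable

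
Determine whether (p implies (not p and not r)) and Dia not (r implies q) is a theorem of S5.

Tableau for the negation not ((p implies (not p and not r)) and Dia not (r implies q)):
1. not ((p implies (not p and not r)) and Dia not (r implies q)), u
2. not Dia not (r implies q), u   [neg-and-rule on 1 (branches; this branch)]
3. r implies q, u   [neg-Dia-rule on 2 via uRu]
4. q, u   [implies-rule on 3 (branches; this branch)]
Accessibility: uRu
The negation has an open branch (countermodel exists).

No, not valid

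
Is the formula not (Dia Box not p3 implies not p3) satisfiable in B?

Unsatisfiable

1. not (Dia Box not p3 implies not p3), w0
2. Dia Box not p3, w0   [neg-implies-rule on 1]
3. p3, w0   [neg-implies-rule on 1]
4. Box not p3, w1   [Dia-rule on 2: fresh world w1, w0Rw1]
5. not p3, w0   [Box-rule on 4 via w1Rw0]
Accessibility: w0Rw0, w0Rw1, w1Rw0, w1Rw1
Branch closes: p3 and not p3 both at w0.
Every branch closes; the branch above is one of them.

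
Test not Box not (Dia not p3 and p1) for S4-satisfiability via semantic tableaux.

1. not Box not (Dia not p3 and p1), 0
2. Dia not p3 and p1, 1
3. Dia not p3, 1
4. p1, 1
5. not p3, 2
Accessibility: 0R0, 0R1, 0R2, 1R1, 1R2, 2R2

Yes, satisfiable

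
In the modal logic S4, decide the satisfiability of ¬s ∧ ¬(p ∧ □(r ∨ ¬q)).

Yes, satisfiable

1. ¬s ∧ ¬(p ∧ □(r ∨ ¬q)), u
2. ¬s, u
3. ¬(p ∧ □(r ∨ ¬q)), u
4. ¬□(r ∨ ¬q), u
5. ¬(r ∨ ¬q), v
6. ¬r, v
7. q, v
Accessibility: uRu, uRv, vRv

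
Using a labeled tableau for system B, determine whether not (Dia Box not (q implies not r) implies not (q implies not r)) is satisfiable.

Unsatisfiable (every branch closes)

1. not (Dia Box not (q implies not r) implies not (q implies not r)), 0
2. Dia Box not (q implies not r), 0
3. q implies not r, 0
4. not r, 0
5. Box not (q implies not r), 1
6. not (q implies not r), 0
7. q, 0
8. r, 0
Accessibility: 0R0, 0R1, 1R0, 1R1
Branch closes: r and not r both at 0.
Every branch closes; the branch above is one of them.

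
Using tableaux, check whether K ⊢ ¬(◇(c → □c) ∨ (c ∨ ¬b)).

Invalid (countermodel exists)

Tableau for the negation ◇(c → □c) ∨ (c ∨ ¬b):
1. ◇(c → □c) ∨ (c ∨ ¬b), 0
2. c ∨ ¬b, 0   [∨-rule on 1 (branches; this branch)]
3. ¬b, 0   [∨-rule on 2 (branches; this branch)]
The negation has an open branch (countermodel exists).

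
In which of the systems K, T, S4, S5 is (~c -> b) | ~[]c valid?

T-tableau for the negation ~((~c -> b) | ~[]c):
1. ~((~c -> b) | ~[]c), 0
2. ~(~c -> b), 0
3. []c, 0
4. ~c, 0
5. ~b, 0
6. c, 0
Accessibility: 0R0
Branch closes: c and ~c both at 0.
Every branch closes (one shown): valid in T, hence also in S4, S5 (every theorem of T is a theorem of S4 and S5).
K-tableau for the negation ~((~c -> b) | ~[]c):
1. ~((~c -> b) | ~[]c), 0
2. ~(~c -> b), 0
3. []c, 0
4. ~c, 0
5. ~b, 0
Complete open branch: countermodel on a K-frame, so not valid in K.

T, S4, S5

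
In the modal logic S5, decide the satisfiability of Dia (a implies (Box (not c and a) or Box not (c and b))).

Satisfiable (open branch found)

1. Dia (a implies (Box (not c and a) or Box not (c and b))), w0
2. a implies (Box (not c and a) or Box not (c and b)), w1   [Dia-rule on 1: fresh world w1, w0Rw1]
3. Box (not c and a) or Box not (c and b), w1   [implies-rule on 2 (branches; this branch)]
4. Box not (c and b), w1   [or-rule on 3 (branches; this branch)]
5. not (c and b), w0   [Box-rule on 4 via w1Rw0]
6. not (c and b), w1   [Box-rule on 4 via w1Rw1]
7. not b, w0   [neg-and-rule on 5 (branches; this branch)]
8. not b, w1   [neg-and-rule on 6 (branches; this branch)]
Accessibility: w0Rw0, w0Rw1, w1Rw0, w1Rw1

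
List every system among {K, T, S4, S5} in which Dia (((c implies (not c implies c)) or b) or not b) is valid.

T, S4, S5

T-tableau for the negation not Dia (((c implies (not c implies c)) or b) or not b):
1. not Dia (((c implies (not c implies c)) or b) or not b), 0
2. not (((c implies (not c implies c)) or b) or not b), 0
3. not ((c implies (not c implies c)) or b), 0
4. b, 0
5. not (c implies (not c implies c)), 0
6. not b, 0
Accessibility: 0R0
Branch closes: b and not b both at 0.
Every branch closes (one shown): valid in T, hence also in S4, S5 (every theorem of T is a theorem of S4 and S5).
K-tableau for the negation not Dia (((c implies (not c implies c)) or b) or not b):
1. not Dia (((c implies (not c implies c)) or b) or not b), 0
Complete open branch: countermodel on a K-frame, so not valid in K.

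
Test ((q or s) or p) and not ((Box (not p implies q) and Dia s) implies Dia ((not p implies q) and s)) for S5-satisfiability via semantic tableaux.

1. ((q or s) or p) and not ((Box (not p implies q) and Dia s) implies Dia ((not p implies q) and s)), 0
2. (q or s) or p, 0
3. not ((Box (not p implies q) and Dia s) implies Dia ((not p implies q) and s)), 0
4. Box (not p implies q) and Dia s, 0
5. not Dia ((not p implies q) and s), 0
6. Box (not p implies q), 0
7. Dia s, 0
8. not ((not p implies q) and s), 0
9. not p implies q, 0
10. q or s, 0
11. not s, 0
12. q, 0
13. s, 1
14. not ((not p implies q) and s), 1
15. not p implies q, 1
16. not (not p implies q), 1
17. not p, 1
18. not q, 1
19. q, 1
Accessibility: 0R0, 0R1, 1R0, 1R1
Branch closes: q and not q both at 1.
(One branch shown.) All branches close.

Unsatisfiable (every branch closes)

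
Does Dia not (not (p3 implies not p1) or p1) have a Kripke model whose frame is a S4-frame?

1. Dia not (not (p3 implies not p1) or p1), u
2. not (not (p3 implies not p1) or p1), v
3. p3 implies not p1, v
4. not p1, v
Accessibility: uRu, uRv, vRv

Satisfiable (open branch found)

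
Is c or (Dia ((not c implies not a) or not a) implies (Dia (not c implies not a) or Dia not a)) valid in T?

Tableau for the negation not (c or (Dia ((not c implies not a) or not a) implies (Dia (not c implies not a) or Dia not a))):
1. not (c or (Dia ((not c implies not a) or not a) implies (Dia (not c implies not a) or Dia not a))), u
2. not c, u
3. not (Dia ((not c implies not a) or not a) implies (Dia (not c implies not a) or Dia not a)), u
4. Dia ((not c implies not a) or not a), u
5. not (Dia (not c implies not a) or Dia not a), u
6. not Dia (not c implies not a), u
7. not Dia not a, u
8. not (not c implies not a), u
9. a, u
10. (not c implies not a) or not a, v
11. not (not c implies not a), v
12. not c, v
13. a, v
14. not c implies not a, v
15. not a, v
Accessibility: uRu, uRv, vRv
Branch closes: a and not a both at v.
All branches of the negation close; one closing branch shown above.

Yes, valid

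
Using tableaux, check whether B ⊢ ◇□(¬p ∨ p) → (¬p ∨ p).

Tableau for the negation ¬(◇□(¬p ∨ p) → (¬p ∨ p)):
1. ¬(◇□(¬p ∨ p) → (¬p ∨ p)), 0
2. ◇□(¬p ∨ p), 0
3. ¬(¬p ∨ p), 0
4. p, 0
5. ¬p, 0
Accessibility: 0R0
Branch closes: p and ¬p both at 0.
Every branch of the negation's tableau closes; the branch above is one of them.

Valid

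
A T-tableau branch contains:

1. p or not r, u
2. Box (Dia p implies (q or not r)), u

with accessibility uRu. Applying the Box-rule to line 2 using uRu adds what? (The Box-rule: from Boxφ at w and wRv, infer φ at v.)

Dia p implies (q or not r), u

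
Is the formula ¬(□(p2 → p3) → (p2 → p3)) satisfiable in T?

No, unsatisfiable

1. ¬(□(p2 → p3) → (p2 → p3)), 0
2. □(p2 → p3), 0
3. ¬(p2 → p3), 0
4. p2, 0
5. ¬p3, 0
6. p2 → p3, 0
7. p3, 0
Accessibility: 0R0
Branch closes: p3 and ¬p3 both at 0.
(One branch shown.) All branches close.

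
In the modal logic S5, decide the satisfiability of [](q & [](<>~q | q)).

1. [](q & [](<>~q | q)), w0
2. q & [](<>~q | q), w0   [[]-rule on 1 via w0Rw0]
3. q, w0   [&-rule on 2]
4. [](<>~q | q), w0   [&-rule on 2]
5. <>~q | q, w0   [[]-rule on 4 via w0Rw0]
Accessibility: w0Rw0

Satisfiable (open branch found)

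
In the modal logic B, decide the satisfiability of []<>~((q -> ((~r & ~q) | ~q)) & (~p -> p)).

Satisfiable (open branch found)

1. []<>~((q -> ((~r & ~q) | ~q)) & (~p -> p)), 0
2. <>~((q -> ((~r & ~q) | ~q)) & (~p -> p)), 0
3. ~((q -> ((~r & ~q) | ~q)) & (~p -> p)), 1
4. <>~((q -> ((~r & ~q) | ~q)) & (~p -> p)), 1
5. ~(~p -> p), 1
6. ~p, 1
7. ~((q -> ((~r & ~q) | ~q)) & (~p -> p)), 2
8. ~(~p -> p), 2
9. ~p, 2
Accessibility: 0R0, 0R1, 1R0, 1R1, 1R2, 2R1, 2R2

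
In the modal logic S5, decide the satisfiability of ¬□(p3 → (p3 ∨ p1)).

1. ¬□(p3 → (p3 ∨ p1)), w0
2. ¬(p3 → (p3 ∨ p1)), w1
3. p3, w1
4. ¬(p3 ∨ p1), w1
5. ¬p3, w1
6. ¬p1, w1
Accessibility: w0Rw0, w0Rw1, w1Rw0, w1Rw1
Branch closes: p3 and ¬p3 both at w1.
Every branch closes; the branch above is one of them.

Unsatisfiable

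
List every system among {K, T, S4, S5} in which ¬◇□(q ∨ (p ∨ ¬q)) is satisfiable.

K

K-tableau for the formula:
1. ¬◇□(q ∨ (p ∨ ¬q)), w0
Complete open branch: satisfiable in K.
T-tableau for the formula:
1. ¬◇□(q ∨ (p ∨ ¬q)), w0
2. ¬□(q ∨ (p ∨ ¬q)), w0
3. ¬(q ∨ (p ∨ ¬q)), w1
4. ¬q, w1
5. ¬(p ∨ ¬q), w1
6. ¬p, w1
7. q, w1
Accessibility: w0Rw0, w0Rw1, w1Rw1
Branch closes: q and ¬q both at w1.
Every branch closes (one shown): unsatisfiable in T, hence also in S4, S5 (every S4/S5-frame is a T-frame).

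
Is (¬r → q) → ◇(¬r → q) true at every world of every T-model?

Tableau for the negation ¬((¬r → q) → ◇(¬r → q)):
1. ¬((¬r → q) → ◇(¬r → q)), w0
2. ¬r → q, w0
3. ¬◇(¬r → q), w0
4. ¬(¬r → q), w0
5. ¬r, w0
6. ¬q, w0
7. q, w0
Accessibility: w0Rw0
Branch closes: q and ¬q both at w0.
Every branch of the negation's tableau closes; the branch above is one of them.

Valid in T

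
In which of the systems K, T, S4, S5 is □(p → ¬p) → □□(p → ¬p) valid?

S4-tableau for the negation ¬(□(p → ¬p) → □□(p → ¬p)):
1. ¬(□(p → ¬p) → □□(p → ¬p)), u
2. □(p → ¬p), u
3. ¬□□(p → ¬p), u
4. p → ¬p, u
5. ¬p, u
6. ¬□(p → ¬p), v
7. p → ¬p, v
8. ¬p, v
9. ¬(p → ¬p), w
10. p, w
11. p → ¬p, w
12. ¬p, w
Accessibility: uRu, uRv, uRw, vRv, vRw, wRw
Branch closes: p and ¬p both at w.
Every branch closes (one shown): valid in S4, hence also in S5 (every theorem of S4 is a theorem of S5).
T-tableau for the negation ¬(□(p → ¬p) → □□(p → ¬p)):
1. ¬(□(p → ¬p) → □□(p → ¬p)), u
2. □(p → ¬p), u
3. ¬□□(p → ¬p), u
4. p → ¬p, u
5. ¬p, u
6. ¬□(p → ¬p), v
7. p → ¬p, v
8. ¬p, v
9. ¬(p → ¬p), w
10. p, w
Accessibility: uRu, uRv, vRv, vRw, wRw
Complete open branch: countermodel on a T-frame, so not valid in T, nor in K (the same frame is also a K-frame).

S4, S5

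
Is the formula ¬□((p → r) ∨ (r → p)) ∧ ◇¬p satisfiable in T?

Unsatisfiable

1. ¬□((p → r) ∨ (r → p)) ∧ ◇¬p, w0
2. ¬□((p → r) ∨ (r → p)), w0   [∧-rule on 1]
3. ◇¬p, w0   [∧-rule on 1]
4. ¬((p → r) ∨ (r → p)), w1   [¬□-rule on 2: fresh world w1, w0Rw1]
5. ¬(p → r), w1   [¬∨-rule on 4]
6. ¬(r → p), w1   [¬∨-rule on 4]
7. p, w1   [¬→-rule on 5]
8. ¬r, w1   [¬→-rule on 5]
9. r, w1   [¬→-rule on 6]
10. ¬p, w1   [¬→-rule on 6]
Accessibility: w0Rw0, w0Rw1, w1Rw1
Branch closes: r and ¬r both at w1.
Every branch closes; the branch above is one of them.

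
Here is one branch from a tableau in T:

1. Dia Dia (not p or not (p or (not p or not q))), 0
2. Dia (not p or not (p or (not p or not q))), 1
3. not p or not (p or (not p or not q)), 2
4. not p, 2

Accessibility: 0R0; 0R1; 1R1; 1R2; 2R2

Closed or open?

No, open

No atom appears with both signs at the same world.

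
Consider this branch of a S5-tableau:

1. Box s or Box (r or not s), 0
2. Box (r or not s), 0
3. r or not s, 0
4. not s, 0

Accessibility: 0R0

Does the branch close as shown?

There is no literal clash: for every atom and world, at most one sign appears.

No, open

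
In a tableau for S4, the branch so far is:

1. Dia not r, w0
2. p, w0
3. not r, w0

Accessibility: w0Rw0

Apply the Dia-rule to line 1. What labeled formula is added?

a fresh world w1 with w0Rw1, and not r at w1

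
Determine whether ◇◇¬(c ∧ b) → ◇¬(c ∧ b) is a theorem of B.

Tableau for the negation ¬(◇◇¬(c ∧ b) → ◇¬(c ∧ b)):
1. ¬(◇◇¬(c ∧ b) → ◇¬(c ∧ b)), u
2. ◇◇¬(c ∧ b), u
3. ¬◇¬(c ∧ b), u
4. c ∧ b, u
5. c, u
6. b, u
7. ◇¬(c ∧ b), v
8. c ∧ b, v
9. c, v
10. b, v
11. ¬(c ∧ b), w
12. ¬b, w
Accessibility: uRu, uRv, vRu, vRv, vRw, wRv, wRw
The negation has an open branch (countermodel exists).

Not valid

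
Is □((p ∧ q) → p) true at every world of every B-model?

Tableau for the negation ¬□((p ∧ q) → p):
1. ¬□((p ∧ q) → p), 0
2. ¬((p ∧ q) → p), 1
3. p ∧ q, 1
4. ¬p, 1
5. p, 1
6. q, 1
Accessibility: 0R0, 0R1, 1R0, 1R1
Branch closes: p and ¬p both at 1.
Every branch of the negation's tableau closes; the branch above is one of them.

Valid in B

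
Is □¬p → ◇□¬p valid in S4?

Valid

Tableau for the negation ¬(□¬p → ◇□¬p):
1. ¬(□¬p → ◇□¬p), u
2. □¬p, u
3. ¬◇□¬p, u
4. ¬p, u
5. ¬□¬p, u
6. p, v
7. ¬p, v
Accessibility: uRu, uRv, vRv
Branch closes: p and ¬p both at v.
All branches of the negation close; one closing branch shown above.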